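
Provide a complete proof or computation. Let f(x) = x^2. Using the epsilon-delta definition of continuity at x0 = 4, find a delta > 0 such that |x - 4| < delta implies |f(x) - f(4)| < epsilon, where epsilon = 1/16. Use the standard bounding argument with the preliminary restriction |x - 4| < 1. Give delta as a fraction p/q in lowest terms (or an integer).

Factor: |x^2 - (4)^2| = |x - 4| * |x + 4|.
Impose |x - 4| < 1 first. Then |x + 4| = |(x - 4) + 2*(4)| <= |x - 4| + 2*|4| < 1 + 8 = 9.
So |x^2 - (4)^2| < delta * 9.
We need delta * 9 <= 1/16, i.e. delta <= 1/16/9 = 1/144.
Since 1/144 < 1, this is tighter than 1; take delta = 1/144.
So delta = 1/144 works.

1/144


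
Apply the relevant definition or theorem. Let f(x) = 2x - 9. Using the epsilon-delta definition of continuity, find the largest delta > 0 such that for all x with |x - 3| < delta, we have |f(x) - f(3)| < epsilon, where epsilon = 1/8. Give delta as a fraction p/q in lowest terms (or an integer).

We compute f(3) = 2*(3) - 9 = -3.
|f(x) - f(3)| = |2x - 9 - (-3)| = |2(x - 3)| = 2|x - 3|.
We need 2|x - 3| < 1/8, i.e. |x - 3| < 1/8 / 2 = 1/16.
So any delta <= 1/16 works. Conversely, if delta > 1/16, then x = 3 + 1/16 satisfies |x - 3| = 1/16 < delta but |f(x) - f(3)| = 2 * 1/16 = 1/8, which is not < 1/8; so no larger delta works.
Hence the largest such delta is 1/16.

1/16


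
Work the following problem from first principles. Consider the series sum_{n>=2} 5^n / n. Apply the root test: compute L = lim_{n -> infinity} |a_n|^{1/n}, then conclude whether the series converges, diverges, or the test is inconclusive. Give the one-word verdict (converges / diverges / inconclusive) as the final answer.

Let a_n denote the general term. Form |a_n|^(1/n) and simplify:
|a_n|^(1/n) = 5/n^(1/n)
Take the limit as n -> infinity: L = 5.
Since L = 5 > 1, the root test implies divergence.

diverges


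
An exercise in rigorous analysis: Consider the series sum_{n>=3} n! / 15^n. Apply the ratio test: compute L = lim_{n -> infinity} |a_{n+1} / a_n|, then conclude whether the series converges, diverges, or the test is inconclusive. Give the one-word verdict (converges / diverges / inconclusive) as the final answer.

Let a_n denote the general term. Form the ratio a_{n+1}/a_n and simplify:
a_{n+1}/a_n = n/15 + 1/15
Take the limit as n -> infinity: L = infinity.
Since L = infinity > 1 (or L = infinity), the ratio test implies the series diverges.

diverges


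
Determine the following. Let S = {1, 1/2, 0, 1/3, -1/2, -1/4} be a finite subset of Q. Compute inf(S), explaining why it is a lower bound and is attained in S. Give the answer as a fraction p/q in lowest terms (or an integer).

S is finite, so inf(S) = min(S).
Sorted increasing:
-1/2, -1/4, 0, 1/3, 1/2, 1
The extremum is -1/2.
For every x in S, x >= -1/2. And -1/2 is in S, so it is attained.
Therefore inf(S) = -1/2.

-1/2


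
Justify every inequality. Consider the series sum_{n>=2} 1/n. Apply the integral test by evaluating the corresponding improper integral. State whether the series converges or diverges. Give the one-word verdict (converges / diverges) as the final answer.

Let f(x) = 1/x. Then f is positive, continuous, and decreasing on [2, infinity), so the integral test applies.
Compute the improper integral int_{2}^infinity f(x) dx:
  antiderivative F(x) = log(x).
  As x -> infinity, log(x) -> infinity.
  So int = infinity - log(2) = infinity. By the integral test, the series diverges.

diverges


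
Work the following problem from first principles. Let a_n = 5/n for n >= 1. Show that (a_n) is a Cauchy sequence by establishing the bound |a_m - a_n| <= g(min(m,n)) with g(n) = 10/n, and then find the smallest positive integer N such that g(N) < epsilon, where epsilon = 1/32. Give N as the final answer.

For any m, n >= 1, by the triangle inequality:
|a_m - a_n| = |5/m - 5/n| <= 5*1/m + 5*1/n <= 10/min(m,n).
So g(n) = 10/n bounds the Cauchy difference. Since g(n) -> 0, (a_n) is Cauchy.
Now solve g(N) < 1/32: 10/N < 1/32 <=> N > 10 / (1/32) = 320.
The smallest integer strictly greater than 320 is N = 321.
Check: g(321) = 10/321 = 10/321 < 1/32; g(320) = 1/32 >= 1/32. So N = 321.

321


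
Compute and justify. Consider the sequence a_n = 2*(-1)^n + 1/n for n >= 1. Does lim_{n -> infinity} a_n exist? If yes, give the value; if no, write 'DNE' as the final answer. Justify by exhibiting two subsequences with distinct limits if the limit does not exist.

Examine the behaviour of a_n along subsequences.
a_{2k} = 2 + 1/(2k) -> 2. a_{2k+1} = -2 + 1/(2k+1) -> -2.
Since these two subsequential limits are 2 and -2, distinct, the full sequence cannot converge (a convergent sequence has all subsequences tending to the same limit). So lim a_n does not exist.

DNE


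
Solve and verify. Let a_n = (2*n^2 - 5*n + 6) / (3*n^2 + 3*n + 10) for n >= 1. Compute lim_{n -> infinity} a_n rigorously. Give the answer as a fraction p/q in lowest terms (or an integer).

Divide numerator and denominator by n^2, the highest power:
numerator / n^2 = 2 - 5/n + 6/n^2
denominator / n^2 = 3 + 3/n + 10/n^2
As n -> infinity, all terms of the form c/n^k (k >= 1) tend to 0.
So numerator / n^2 -> 2 and denominator / n^2 -> 3.
Therefore lim a_n = 2/3.

2/3


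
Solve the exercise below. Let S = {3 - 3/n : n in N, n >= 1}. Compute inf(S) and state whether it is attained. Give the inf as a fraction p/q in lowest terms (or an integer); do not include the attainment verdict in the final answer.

Analysis:
- Values: 0, 3/2, 2, 9/4, ... strictly increasing.
- Minimum is 0 (n=1); inf = 0 (attained).
- 3 - 3/n -> 3 from below; sup = 3, not attained.
Conclusion: inf(S) = 0, attained in S.

0


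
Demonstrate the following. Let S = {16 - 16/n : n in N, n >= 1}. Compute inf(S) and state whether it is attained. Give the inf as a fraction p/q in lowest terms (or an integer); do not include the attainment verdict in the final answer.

Analysis:
- Values: 0, 8, 32/3, 12, ... strictly increasing.
- Minimum is 0 (n=1); inf = 0 (attained).
- 16 - 16/n -> 16 from below; sup = 16, not attained.
Conclusion: inf(S) = 0, attained in S.

0


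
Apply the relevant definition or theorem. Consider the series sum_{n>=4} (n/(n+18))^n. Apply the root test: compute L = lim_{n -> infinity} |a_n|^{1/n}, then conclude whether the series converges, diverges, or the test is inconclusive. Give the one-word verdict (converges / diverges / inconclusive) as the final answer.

Let a_n denote the general term. Form |a_n|^(1/n) and simplify:
|a_n|^(1/n) = n/(n + 18)
Take the limit as n -> infinity: L = 1.
Since L = 1, the root test is inconclusive. (In fact a_n = (n/(n+18))^n -> e^(-18) != 0, so the nth-term test shows divergence; but the root test itself gives no conclusion.)

inconclusive


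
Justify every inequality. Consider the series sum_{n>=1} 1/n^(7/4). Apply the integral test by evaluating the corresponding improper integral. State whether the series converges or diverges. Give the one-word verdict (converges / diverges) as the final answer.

Let f(x) = x^(-7/4). Then f is positive, continuous, and decreasing on [1, infinity), so the integral test applies.
Compute the improper integral int_{1}^infinity f(x) dx:
  antiderivative F(x) = -4/(3*x^(3/4)).
  As x -> infinity, F(x) -> 0 (since p = 7/4 > 1).
  So int = F(infinity) - F(1) = 0 - (-4/3) = 4/3.
  Finite, so by the integral test, the series converges.

converges


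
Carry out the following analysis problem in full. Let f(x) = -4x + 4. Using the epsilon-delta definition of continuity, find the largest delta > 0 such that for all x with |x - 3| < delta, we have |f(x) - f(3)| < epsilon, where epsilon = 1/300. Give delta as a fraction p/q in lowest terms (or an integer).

We compute f(3) = -4*(3) + 4 = -8.
|f(x) - f(3)| = |-4x + 4 - (-8)| = |-4(x - 3)| = 4|x - 3|.
We need 4|x - 3| < 1/300, i.e. |x - 3| < 1/300 / 4 = 1/1200.
So any delta <= 1/1200 works. Conversely, if delta > 1/1200, then x = 3 + 1/1200 satisfies |x - 3| = 1/1200 < delta but |f(x) - f(3)| = 4 * 1/1200 = 1/300, which is not < 1/300; so no larger delta works.
Hence the largest such delta is 1/1200.

1/1200


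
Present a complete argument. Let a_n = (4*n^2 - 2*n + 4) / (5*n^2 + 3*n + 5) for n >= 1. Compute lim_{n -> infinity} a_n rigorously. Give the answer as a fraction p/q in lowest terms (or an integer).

Divide numerator and denominator by n^2, the highest power:
numerator / n^2 = 4 - 2/n + 4/n^2
denominator / n^2 = 5 + 3/n + 5/n^2
As n -> infinity, all terms of the form c/n^k (k >= 1) tend to 0.
So numerator / n^2 -> 4 and denominator / n^2 -> 5.
Therefore lim a_n = 4/5.

4/5


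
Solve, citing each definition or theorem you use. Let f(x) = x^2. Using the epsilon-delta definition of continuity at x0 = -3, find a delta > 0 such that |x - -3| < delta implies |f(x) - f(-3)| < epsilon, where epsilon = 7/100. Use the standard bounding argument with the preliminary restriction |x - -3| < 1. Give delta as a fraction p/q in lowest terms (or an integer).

Factor: |x^2 - (-3)^2| = |x - -3| * |x + -3|.
Impose |x - -3| < 1 first. Then |x + -3| = |(x - -3) + 2*(-3)| <= |x - -3| + 2*|-3| < 1 + 6 = 7.
So |x^2 - (-3)^2| < delta * 7.
We need delta * 7 <= 7/100, i.e. delta <= 7/100/7 = 1/100.
Since 1/100 < 1, this is tighter than 1; take delta = 1/100.
So delta = 1/100 works.

1/100


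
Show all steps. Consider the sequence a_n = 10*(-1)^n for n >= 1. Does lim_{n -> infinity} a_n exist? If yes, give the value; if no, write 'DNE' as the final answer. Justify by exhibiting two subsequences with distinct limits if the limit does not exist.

Examine the behaviour of a_n along subsequences.
Even-n subsequence a_{2k} = 10 -> 10. Odd-n subsequence a_{2k+1} = -10 -> -10.
Since these two subsequential limits are 10 and -10, distinct, the full sequence cannot converge (a convergent sequence has all subsequences tending to the same limit). So lim a_n does not exist.

DNE


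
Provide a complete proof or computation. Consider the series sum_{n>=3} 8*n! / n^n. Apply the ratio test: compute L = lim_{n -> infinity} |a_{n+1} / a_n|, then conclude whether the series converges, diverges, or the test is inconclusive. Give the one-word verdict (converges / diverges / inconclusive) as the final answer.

Let a_n denote the general term. Form the ratio a_{n+1}/a_n and simplify:
a_{n+1}/a_n = (n/(n + 1))^n
Take the limit as n -> infinity: L = exp(-1).
Since L = exp(-1) < 1, the ratio test implies the series converges.

converges


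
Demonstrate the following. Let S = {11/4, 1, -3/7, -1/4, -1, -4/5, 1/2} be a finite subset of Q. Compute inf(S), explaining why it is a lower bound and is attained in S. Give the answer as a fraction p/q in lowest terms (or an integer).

S is finite, so inf(S) = min(S).
Sorted increasing:
-1, -4/5, -3/7, -1/4, 1/2, 1, 11/4
The extremum is -1.
For every x in S, x >= -1. And -1 is in S, so it is attained.
Therefore inf(S) = -1.

-1


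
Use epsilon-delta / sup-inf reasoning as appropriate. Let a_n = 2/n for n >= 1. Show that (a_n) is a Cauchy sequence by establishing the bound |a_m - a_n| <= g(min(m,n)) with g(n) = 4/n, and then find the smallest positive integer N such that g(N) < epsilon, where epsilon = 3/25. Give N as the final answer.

For any m, n >= 1, by the triangle inequality:
|a_m - a_n| = |2/m - 2/n| <= 2*1/m + 2*1/n <= 4/min(m,n).
So g(n) = 4/n bounds the Cauchy difference. Since g(n) -> 0, (a_n) is Cauchy.
Now solve g(N) < 3/25: 4/N < 3/25 <=> N > 4 / (3/25) = 100/3.
The smallest integer strictly greater than 100/3 is N = 34.
Check: g(34) = 4/34 = 2/17 < 3/25; g(33) = 4/33 >= 3/25. So N = 34.

34


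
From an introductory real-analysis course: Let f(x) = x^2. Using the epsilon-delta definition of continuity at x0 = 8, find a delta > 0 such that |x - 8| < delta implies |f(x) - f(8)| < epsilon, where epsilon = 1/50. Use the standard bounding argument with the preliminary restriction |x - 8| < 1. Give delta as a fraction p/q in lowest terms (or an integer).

Factor: |x^2 - (8)^2| = |x - 8| * |x + 8|.
Impose |x - 8| < 1 first. Then |x + 8| = |(x - 8) + 2*(8)| <= |x - 8| + 2*|8| < 1 + 16 = 17.
So |x^2 - (8)^2| < delta * 17.
We need delta * 17 <= 1/50, i.e. delta <= 1/50/17 = 1/850.
Since 1/850 < 1, this is tighter than 1; take delta = 1/850.
So delta = 1/850 works.

1/850


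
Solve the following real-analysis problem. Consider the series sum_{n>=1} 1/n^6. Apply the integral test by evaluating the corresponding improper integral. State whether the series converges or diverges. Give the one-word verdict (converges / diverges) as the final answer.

Let f(x) = x^(-6). Then f is positive, continuous, and decreasing on [1, infinity), so the integral test applies.
Compute the improper integral int_{1}^infinity f(x) dx:
  antiderivative F(x) = -1/(5*x^5).
  As x -> infinity, F(x) -> 0 (since p = 6 > 1).
  So int = F(infinity) - F(1) = 0 - (-1/5) = 1/5.
  Finite, so by the integral test, the series converges.

converges


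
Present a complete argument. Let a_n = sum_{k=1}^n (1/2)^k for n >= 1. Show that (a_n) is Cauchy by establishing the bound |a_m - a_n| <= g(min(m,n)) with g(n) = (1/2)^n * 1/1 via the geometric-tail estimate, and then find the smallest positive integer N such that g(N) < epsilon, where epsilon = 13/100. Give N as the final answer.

For m > n >= 1: |a_m - a_n| = sum_{k=n+1}^m (1/2)^k < sum_{k=n+1}^infinity (1/2)^k = (1/2)^(n+1) / (1 - 1/2) = (1/2)^n * (1/2) * (2/1) = (1/2)^n * 1/1.
So g(n) = (1/2)^n / 1. Since g(n) -> 0, (a_n) is Cauchy.
Now solve g(N) < 13/100: (1/2)^N / 1 < 13/100 <=> 2^N > 1 / (1 * 13/100) = 100/13.
Check powers of 2: 2^2 = 4 <= 100/13, 2^3 = 8 > 100/13.
So the smallest such N is 3. Check: g(3) = 1/(1 * 8) = 1/8 < 13/100.

3


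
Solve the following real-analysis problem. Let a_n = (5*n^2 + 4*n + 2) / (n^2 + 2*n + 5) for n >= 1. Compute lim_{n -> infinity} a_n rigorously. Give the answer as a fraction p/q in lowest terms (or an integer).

Divide numerator and denominator by n^2, the highest power:
numerator / n^2 = 5 + 4/n + 2/n^2
denominator / n^2 = 1 + 2/n + 5/n^2
As n -> infinity, all terms of the form c/n^k (k >= 1) tend to 0.
So numerator / n^2 -> 5 and denominator / n^2 -> 1.
Therefore lim a_n = 5.

5


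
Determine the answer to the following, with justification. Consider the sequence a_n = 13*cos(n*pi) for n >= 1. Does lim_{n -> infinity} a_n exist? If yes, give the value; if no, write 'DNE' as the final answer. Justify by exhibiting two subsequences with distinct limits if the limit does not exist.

Examine the behaviour of a_n along subsequences.
cos(n*pi) = (-1)^n, so a_n = 13*(-1)^n. a_{2k} = 13 -> 13. a_{2k+1} = -13 -> -13.
Since these two subsequential limits are 13 and -13, distinct, the full sequence cannot converge (a convergent sequence has all subsequences tending to the same limit). So lim a_n does not exist.

DNE


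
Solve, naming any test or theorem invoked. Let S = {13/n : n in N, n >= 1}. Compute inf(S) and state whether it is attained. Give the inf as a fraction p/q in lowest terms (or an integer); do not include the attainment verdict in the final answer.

Analysis:
- Values: 13, 13/2, 13/3, 13/4, ... strictly decreasing.
- The maximum is 13 (n=1); sup = 13 (attained).
- The set is bounded below by 0; 13/n -> 0 so 0 is the greatest lower bound.
- 0 is not in the set, so inf = 0 is not attained.
Conclusion: inf(S) = 0, not attained in S.

0


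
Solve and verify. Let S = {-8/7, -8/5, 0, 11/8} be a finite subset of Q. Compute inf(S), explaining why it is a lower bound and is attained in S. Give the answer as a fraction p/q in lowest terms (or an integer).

S is finite, so inf(S) = min(S).
Sorted increasing:
-8/5, -8/7, 0, 11/8
The extremum is -8/5.
For every x in S, x >= -8/5. And -8/5 is in S, so it is attained.
Therefore inf(S) = -8/5.

-8/5


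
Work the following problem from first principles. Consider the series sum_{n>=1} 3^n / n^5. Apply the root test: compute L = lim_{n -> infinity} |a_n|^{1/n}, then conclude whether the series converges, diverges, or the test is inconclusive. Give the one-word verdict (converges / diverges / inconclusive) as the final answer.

Let a_n denote the general term. Form |a_n|^(1/n) and simplify:
|a_n|^(1/n) = 3/n^(5/n)
Take the limit as n -> infinity: L = 3.
Since L = 3 > 1, the root test implies divergence.

diverges


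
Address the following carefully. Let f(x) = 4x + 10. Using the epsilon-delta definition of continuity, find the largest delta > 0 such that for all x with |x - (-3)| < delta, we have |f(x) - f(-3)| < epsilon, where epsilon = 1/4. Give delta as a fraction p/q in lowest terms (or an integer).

We compute f(-3) = 4*(-3) + 10 = -2.
|f(x) - f(-3)| = |4x + 10 - (-2)| = |4(x - (-3))| = 4|x - (-3)|.
We need 4|x - (-3)| < 1/4, i.e. |x - (-3)| < 1/4 / 4 = 1/16.
So any delta <= 1/16 works. Conversely, if delta > 1/16, then x = -3 + 1/16 satisfies |x - (-3)| = 1/16 < delta but |f(x) - f(-3)| = 4 * 1/16 = 1/4, which is not < 1/4; so no larger delta works.
Hence the largest such delta is 1/16.

1/16


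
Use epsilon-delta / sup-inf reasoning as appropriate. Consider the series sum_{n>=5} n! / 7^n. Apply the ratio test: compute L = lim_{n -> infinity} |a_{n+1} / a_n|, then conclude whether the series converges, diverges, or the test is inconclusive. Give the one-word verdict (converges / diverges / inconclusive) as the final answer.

Let a_n denote the general term. Form the ratio a_{n+1}/a_n and simplify:
a_{n+1}/a_n = n/7 + 1/7
Take the limit as n -> infinity: L = infinity.
Since L = infinity > 1 (or L = infinity), the ratio test implies the series diverges.

diverges


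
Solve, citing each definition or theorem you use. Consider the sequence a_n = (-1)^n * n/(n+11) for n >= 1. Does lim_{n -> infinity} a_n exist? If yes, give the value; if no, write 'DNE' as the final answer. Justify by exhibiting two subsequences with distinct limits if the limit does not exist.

Examine the behaviour of a_n along subsequences.
a_{2k} = 2k/(2k+11) -> 1. a_{2k+1} = -(2k+1)/(2k+12) -> -1.
Since these two subsequential limits are 1 and -1, distinct, the full sequence cannot converge (a convergent sequence has all subsequences tending to the same limit). So lim a_n does not exist.

DNE


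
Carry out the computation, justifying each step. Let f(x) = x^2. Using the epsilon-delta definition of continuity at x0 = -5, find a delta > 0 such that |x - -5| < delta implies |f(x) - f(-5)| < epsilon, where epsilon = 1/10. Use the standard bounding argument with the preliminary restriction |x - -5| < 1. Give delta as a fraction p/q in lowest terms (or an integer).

Factor: |x^2 - (-5)^2| = |x - -5| * |x + -5|.
Impose |x - -5| < 1 first. Then |x + -5| = |(x - -5) + 2*(-5)| <= |x - -5| + 2*|-5| < 1 + 10 = 11.
So |x^2 - (-5)^2| < delta * 11.
We need delta * 11 <= 1/10, i.e. delta <= 1/10/11 = 1/110.
Since 1/110 < 1, this is tighter than 1; take delta = 1/110.
So delta = 1/110 works.

1/110


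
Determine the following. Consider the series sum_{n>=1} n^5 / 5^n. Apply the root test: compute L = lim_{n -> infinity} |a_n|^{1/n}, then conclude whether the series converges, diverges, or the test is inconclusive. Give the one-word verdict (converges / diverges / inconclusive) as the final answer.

Let a_n denote the general term. Form |a_n|^(1/n) and simplify:
|a_n|^(1/n) = n^(5/n)/5
Take the limit as n -> infinity: L = 1/5.
Since L = 1/5 < 1, the root test implies convergence.

converges


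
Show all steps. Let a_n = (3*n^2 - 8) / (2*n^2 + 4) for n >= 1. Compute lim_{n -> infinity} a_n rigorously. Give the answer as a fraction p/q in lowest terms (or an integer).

Divide numerator and denominator by n^2, the highest power:
numerator / n^2 = 3 - 8/n^2
denominator / n^2 = 2 + 4/n^2
As n -> infinity, all terms of the form c/n^k (k >= 1) tend to 0.
So numerator / n^2 -> 3 and denominator / n^2 -> 2.
Therefore lim a_n = 3/2.

3/2


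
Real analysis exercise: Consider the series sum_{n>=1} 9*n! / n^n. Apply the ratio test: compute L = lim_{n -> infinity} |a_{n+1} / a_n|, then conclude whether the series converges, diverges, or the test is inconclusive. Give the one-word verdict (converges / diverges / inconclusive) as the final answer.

Let a_n denote the general term. Form the ratio a_{n+1}/a_n and simplify:
a_{n+1}/a_n = (n/(n + 1))^n
Take the limit as n -> infinity: L = exp(-1).
Since L = exp(-1) < 1, the ratio test implies the series converges.

converges


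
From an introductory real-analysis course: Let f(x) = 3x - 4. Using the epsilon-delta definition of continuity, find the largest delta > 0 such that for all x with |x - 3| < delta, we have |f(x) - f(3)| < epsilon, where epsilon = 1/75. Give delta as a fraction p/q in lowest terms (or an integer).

We compute f(3) = 3*(3) - 4 = 5.
|f(x) - f(3)| = |3x - 4 - (5)| = |3(x - 3)| = 3|x - 3|.
We need 3|x - 3| < 1/75, i.e. |x - 3| < 1/75 / 3 = 1/225.
So any delta <= 1/225 works. Conversely, if delta > 1/225, then x = 3 + 1/225 satisfies |x - 3| = 1/225 < delta but |f(x) - f(3)| = 3 * 1/225 = 1/75, which is not < 1/75; so no larger delta works.
Hence the largest such delta is 1/225.

1/225


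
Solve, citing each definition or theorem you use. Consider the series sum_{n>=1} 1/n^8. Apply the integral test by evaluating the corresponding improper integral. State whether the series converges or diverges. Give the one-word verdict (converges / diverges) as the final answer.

Let f(x) = x^(-8). Then f is positive, continuous, and decreasing on [1, infinity), so the integral test applies.
Compute the improper integral int_{1}^infinity f(x) dx:
  antiderivative F(x) = -1/(7*x^7).
  As x -> infinity, F(x) -> 0 (since p = 8 > 1).
  So int = F(infinity) - F(1) = 0 - (-1/7) = 1/7.
  Finite, so by the integral test, the series converges.

converges


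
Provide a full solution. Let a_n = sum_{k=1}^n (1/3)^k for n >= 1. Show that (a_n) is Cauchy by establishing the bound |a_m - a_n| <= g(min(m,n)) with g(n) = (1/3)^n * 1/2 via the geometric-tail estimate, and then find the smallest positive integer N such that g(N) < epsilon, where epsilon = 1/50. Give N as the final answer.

For m > n >= 1: |a_m - a_n| = sum_{k=n+1}^m (1/3)^k < sum_{k=n+1}^infinity (1/3)^k = (1/3)^(n+1) / (1 - 1/3) = (1/3)^n * (1/3) * (3/2) = (1/3)^n * 1/2.
So g(n) = (1/3)^n / 2. Since g(n) -> 0, (a_n) is Cauchy.
Now solve g(N) < 1/50: (1/3)^N / 2 < 1/50 <=> 3^N > 1 / (2 * 1/50) = 25.
Check powers of 3: 3^2 = 9 <= 25, 3^3 = 27 > 25.
So the smallest such N is 3. Check: g(3) = 1/(2 * 27) = 1/54 < 1/50.

3


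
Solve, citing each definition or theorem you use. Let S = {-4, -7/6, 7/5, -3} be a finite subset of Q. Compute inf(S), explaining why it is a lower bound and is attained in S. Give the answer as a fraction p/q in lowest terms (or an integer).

S is finite, so inf(S) = min(S).
Sorted increasing:
-4, -3, -7/6, 7/5
The extremum is -4.
For every x in S, x >= -4. And -4 is in S, so it is attained.
Therefore inf(S) = -4.

-4


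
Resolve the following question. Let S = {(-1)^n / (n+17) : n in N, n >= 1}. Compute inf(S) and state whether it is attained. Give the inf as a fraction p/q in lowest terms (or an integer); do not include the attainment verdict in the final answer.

Analysis:
- Values: -1/18, 1/19, -1/20, 1/21, -1/22, ...
- Positive terms (even n): 1/(2+17), 1/(4+17), ... decreasing -> max = 1/19 (n=2).
- Negative terms (odd n): -1/(1+17), -1/(3+17), ... increasing -> min = -1/18 (n=1).
- So sup = 1/19 (attained at n=2); inf = -1/18 (attained at n=1).
Conclusion: inf(S) = -1/18, attained in S.

-1/18


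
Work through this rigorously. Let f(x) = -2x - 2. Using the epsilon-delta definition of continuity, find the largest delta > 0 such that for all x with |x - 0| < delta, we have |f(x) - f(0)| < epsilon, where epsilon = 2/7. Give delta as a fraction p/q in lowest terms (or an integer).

We compute f(0) = -2*(0) - 2 = -2.
|f(x) - f(0)| = |-2x - 2 - (-2)| = |-2(x - 0)| = 2|x - 0|.
We need 2|x - 0| < 2/7, i.e. |x - 0| < 2/7 / 2 = 1/7.
So any delta <= 1/7 works. Conversely, if delta > 1/7, then x = 0 + 1/7 satisfies |x - 0| = 1/7 < delta but |f(x) - f(0)| = 2 * 1/7 = 2/7, which is not < 2/7; so no larger delta works.
Hence the largest such delta is 1/7.

1/7


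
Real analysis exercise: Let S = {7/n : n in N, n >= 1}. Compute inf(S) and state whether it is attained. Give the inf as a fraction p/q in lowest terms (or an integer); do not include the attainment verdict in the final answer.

Analysis:
- Values: 7, 7/2, 7/3, 7/4, ... strictly decreasing.
- The maximum is 7 (n=1); sup = 7 (attained).
- The set is bounded below by 0; 7/n -> 0 so 0 is the greatest lower bound.
- 0 is not in the set, so inf = 0 is not attained.
Conclusion: inf(S) = 0, not attained in S.

0


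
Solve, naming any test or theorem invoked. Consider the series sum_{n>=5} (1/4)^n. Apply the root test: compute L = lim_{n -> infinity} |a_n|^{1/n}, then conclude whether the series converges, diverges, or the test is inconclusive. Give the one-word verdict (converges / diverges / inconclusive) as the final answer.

Let a_n denote the general term. Form |a_n|^(1/n) and simplify:
|a_n|^(1/n) = 1/4
Take the limit as n -> infinity: L = 1/4.
Since L = 1/4 < 1, the root test implies convergence.

converges


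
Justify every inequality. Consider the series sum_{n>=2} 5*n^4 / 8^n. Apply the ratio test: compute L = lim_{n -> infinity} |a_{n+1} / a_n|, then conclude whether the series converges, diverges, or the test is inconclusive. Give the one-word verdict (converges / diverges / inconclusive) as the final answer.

Let a_n denote the general term. Form the ratio a_{n+1}/a_n and simplify:
a_{n+1}/a_n = (n + 1)^4/(8*n^4)
Take the limit as n -> infinity: L = 1/8.
Since L = 1/8 < 1, the ratio test implies the series converges.

converges


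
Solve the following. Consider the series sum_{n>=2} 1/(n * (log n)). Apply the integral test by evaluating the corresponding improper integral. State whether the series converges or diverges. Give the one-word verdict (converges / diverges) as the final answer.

Let f(x) = 1/(x*log(x)). Then f is positive, continuous, and decreasing on [2, infinity), so the integral test applies.
Compute the improper integral int_{2}^infinity f(x) dx:
  antiderivative F(x) = log(log(x)).
  F(x) = log(log(x)) -> infinity as x -> infinity. The integral diverges, so by the integral test, the series diverges.

diverges


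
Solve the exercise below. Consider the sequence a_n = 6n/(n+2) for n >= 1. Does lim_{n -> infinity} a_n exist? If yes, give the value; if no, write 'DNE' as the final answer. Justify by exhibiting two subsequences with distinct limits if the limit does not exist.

Examine the behaviour of a_n along subsequences.
Even-n subsequence a_{2k} = 6(2k)/(2k+2) -> 6. Odd-n subsequence a_{2k+1} = 6(2k+1)/(2k+3) -> 6. Both tend to 6, which suggests the limit is 6; verify directly.
|a_n - 6| = |6n - 6(n+2)| / (n+2) = 12/(n+2) < 12/n for every n >= 1.
Given epsilon > 0, choose a positive integer N > 12/epsilon. Then for all n >= N, |a_n - 6| < 12/n <= 12/N < epsilon.
So by the definition of the limit, lim a_n exists and equals 6.

6


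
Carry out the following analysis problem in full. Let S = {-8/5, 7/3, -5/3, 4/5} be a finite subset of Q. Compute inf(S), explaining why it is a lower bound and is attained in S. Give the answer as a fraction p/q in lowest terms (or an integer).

S is finite, so inf(S) = min(S).
Sorted increasing:
-5/3, -8/5, 4/5, 7/3
The extremum is -5/3.
For every x in S, x >= -5/3. And -5/3 is in S, so it is attained.
Therefore inf(S) = -5/3.

-5/3


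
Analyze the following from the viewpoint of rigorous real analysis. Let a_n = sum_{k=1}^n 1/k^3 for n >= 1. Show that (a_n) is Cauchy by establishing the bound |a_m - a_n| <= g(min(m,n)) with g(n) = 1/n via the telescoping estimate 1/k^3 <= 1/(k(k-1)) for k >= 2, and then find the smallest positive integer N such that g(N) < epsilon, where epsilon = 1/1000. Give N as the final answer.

For m > n >= 1: |a_m - a_n| = sum_{k=n+1}^m 1/k^3.
Use 1/k^3 <= 1/(k(k-1)) = 1/(k-1) - 1/k for k >= 2 (which holds since k^3 >= k^2 >= k(k-1) for k >= 2):
sum_{k=n+1}^m 1/k^3 <= sum_{k=n+1}^m (1/(k-1) - 1/k) = 1/n - 1/m <= 1/n.
By symmetry the same bound holds with n,m swapped, so |a_m - a_n| <= 1/min(m,n) = g(min(m,n)). Since g(n) -> 0, (a_n) is Cauchy.
Now solve g(N) < 1/1000: 1/N < 1/1000 <=> N > 1/(1/1000) = 1000.
The smallest integer strictly greater than 1000 is N = 1001.
Check: g(1001) = 1/1001 < 1/1000; g(1000) = 1/1000 >= 1/1000. So N = 1001.

1001


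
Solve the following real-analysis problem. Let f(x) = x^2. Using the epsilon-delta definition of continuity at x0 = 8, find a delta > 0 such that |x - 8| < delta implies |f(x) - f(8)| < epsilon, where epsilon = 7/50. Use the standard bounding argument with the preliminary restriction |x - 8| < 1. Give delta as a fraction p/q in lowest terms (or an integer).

Factor: |x^2 - (8)^2| = |x - 8| * |x + 8|.
Impose |x - 8| < 1 first. Then |x + 8| = |(x - 8) + 2*(8)| <= |x - 8| + 2*|8| < 1 + 16 = 17.
So |x^2 - (8)^2| < delta * 17.
We need delta * 17 <= 7/50, i.e. delta <= 7/50/17 = 7/850.
Since 7/850 < 1, this is tighter than 1; take delta = 7/850.
So delta = 7/850 works.

7/850


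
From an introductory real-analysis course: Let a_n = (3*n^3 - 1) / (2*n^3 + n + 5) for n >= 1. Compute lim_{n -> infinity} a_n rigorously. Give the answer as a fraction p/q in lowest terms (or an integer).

Divide numerator and denominator by n^3, the highest power:
numerator / n^3 = 3 - 1/n^3
denominator / n^3 = 2 + n^(-2) + 5/n^3
As n -> infinity, all terms of the form c/n^k (k >= 1) tend to 0.
So numerator / n^3 -> 3 and denominator / n^3 -> 2.
Therefore lim a_n = 3/2.

3/2


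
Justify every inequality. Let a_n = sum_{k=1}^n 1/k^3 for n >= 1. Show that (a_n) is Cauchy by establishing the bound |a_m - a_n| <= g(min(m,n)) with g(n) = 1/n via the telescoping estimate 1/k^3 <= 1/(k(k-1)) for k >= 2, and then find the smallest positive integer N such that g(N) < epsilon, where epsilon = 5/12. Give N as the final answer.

For m > n >= 1: |a_m - a_n| = sum_{k=n+1}^m 1/k^3.
Use 1/k^3 <= 1/(k(k-1)) = 1/(k-1) - 1/k for k >= 2 (which holds since k^3 >= k^2 >= k(k-1) for k >= 2):
sum_{k=n+1}^m 1/k^3 <= sum_{k=n+1}^m (1/(k-1) - 1/k) = 1/n - 1/m <= 1/n.
By symmetry the same bound holds with n,m swapped, so |a_m - a_n| <= 1/min(m,n) = g(min(m,n)). Since g(n) -> 0, (a_n) is Cauchy.
Now solve g(N) < 5/12: 1/N < 5/12 <=> N > 1/(5/12) = 12/5.
The smallest integer strictly greater than 12/5 is N = 3.
Check: g(3) = 1/3 < 5/12; g(2) = 1/2 >= 5/12. So N = 3.

3


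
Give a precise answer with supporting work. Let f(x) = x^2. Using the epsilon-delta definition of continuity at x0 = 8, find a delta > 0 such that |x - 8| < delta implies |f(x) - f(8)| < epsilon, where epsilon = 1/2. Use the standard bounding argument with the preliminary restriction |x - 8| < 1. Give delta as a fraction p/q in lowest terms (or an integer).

Factor: |x^2 - (8)^2| = |x - 8| * |x + 8|.
Impose |x - 8| < 1 first. Then |x + 8| = |(x - 8) + 2*(8)| <= |x - 8| + 2*|8| < 1 + 16 = 17.
So |x^2 - (8)^2| < delta * 17.
We need delta * 17 <= 1/2, i.e. delta <= 1/2/17 = 1/34.
Since 1/34 < 1, this is tighter than 1; take delta = 1/34.
So delta = 1/34 works.

1/34


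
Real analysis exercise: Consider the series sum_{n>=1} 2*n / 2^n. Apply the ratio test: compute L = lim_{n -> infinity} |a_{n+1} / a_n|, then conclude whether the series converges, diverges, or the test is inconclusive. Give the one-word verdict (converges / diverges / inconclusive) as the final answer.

Let a_n denote the general term. Form the ratio a_{n+1}/a_n and simplify:
a_{n+1}/a_n = (n + 1)/(2*n)
Take the limit as n -> infinity: L = 1/2.
Since L = 1/2 < 1, the ratio test implies the series converges.

converges


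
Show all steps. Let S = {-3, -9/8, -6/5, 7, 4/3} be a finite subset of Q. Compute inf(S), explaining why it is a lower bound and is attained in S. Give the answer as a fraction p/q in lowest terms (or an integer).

S is finite, so inf(S) = min(S).
Sorted increasing:
-3, -6/5, -9/8, 4/3, 7
The extremum is -3.
For every x in S, x >= -3. And -3 is in S, so it is attained.
Therefore inf(S) = -3.

-3


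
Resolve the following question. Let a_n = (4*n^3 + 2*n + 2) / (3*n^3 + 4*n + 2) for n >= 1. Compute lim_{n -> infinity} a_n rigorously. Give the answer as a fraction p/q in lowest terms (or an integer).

Divide numerator and denominator by n^3, the highest power:
numerator / n^3 = 4 + 2/n^2 + 2/n^3
denominator / n^3 = 3 + 4/n^2 + 2/n^3
As n -> infinity, all terms of the form c/n^k (k >= 1) tend to 0.
So numerator / n^3 -> 4 and denominator / n^3 -> 3.
Therefore lim a_n = 4/3.

4/3


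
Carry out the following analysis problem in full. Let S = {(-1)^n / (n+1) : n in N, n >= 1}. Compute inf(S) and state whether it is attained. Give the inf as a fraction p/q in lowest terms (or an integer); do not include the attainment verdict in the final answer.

Analysis:
- Values: -1/2, 1/3, -1/4, 1/5, -1/6, ...
- Positive terms (even n): 1/(2+1), 1/(4+1), ... decreasing -> max = 1/3 (n=2).
- Negative terms (odd n): -1/(1+1), -1/(3+1), ... increasing -> min = -1/2 (n=1).
- So sup = 1/3 (attained at n=2); inf = -1/2 (attained at n=1).
Conclusion: inf(S) = -1/2, attained in S.

-1/2


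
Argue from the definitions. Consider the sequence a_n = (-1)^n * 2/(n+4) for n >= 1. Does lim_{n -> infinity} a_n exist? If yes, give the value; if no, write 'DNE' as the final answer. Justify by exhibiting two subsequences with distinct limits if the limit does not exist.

Examine the behaviour of a_n along subsequences.
Even-n subsequence a_{2k} = 2/(2k+4) -> 0. Odd-n subsequence a_{2k+1} = -2/(2k+5) -> 0. Both tend to 0, which suggests the limit is 0; verify directly.
|a_n - 0| = 2/(n+4) < 2/n for every n >= 1.
Given epsilon > 0, choose a positive integer N > 2/epsilon. Then for all n >= N, |a_n| < 2/n <= 2/N < epsilon.
So by the definition of the limit, lim a_n exists and equals 0.

0


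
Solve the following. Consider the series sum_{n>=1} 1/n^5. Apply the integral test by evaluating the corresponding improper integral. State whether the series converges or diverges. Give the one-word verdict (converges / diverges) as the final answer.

Let f(x) = x^(-5). Then f is positive, continuous, and decreasing on [1, infinity), so the integral test applies.
Compute the improper integral int_{1}^infinity f(x) dx:
  antiderivative F(x) = -1/(4*x^4).
  As x -> infinity, F(x) -> 0 (since p = 5 > 1).
  So int = F(infinity) - F(1) = 0 - (-1/4) = 1/4.
  Finite, so by the integral test, the series converges.

converges


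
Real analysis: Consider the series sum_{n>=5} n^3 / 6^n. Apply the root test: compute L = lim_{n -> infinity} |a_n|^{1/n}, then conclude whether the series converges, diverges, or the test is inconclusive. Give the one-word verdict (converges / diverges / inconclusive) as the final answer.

Let a_n denote the general term. Form |a_n|^(1/n) and simplify:
|a_n|^(1/n) = n^(3/n)/6
Take the limit as n -> infinity: L = 1/6.
Since L = 1/6 < 1, the root test implies convergence.

converges


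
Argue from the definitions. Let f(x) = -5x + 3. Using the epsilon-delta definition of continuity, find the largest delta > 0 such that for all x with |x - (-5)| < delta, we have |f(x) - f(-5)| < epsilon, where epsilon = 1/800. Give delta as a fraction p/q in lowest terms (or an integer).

We compute f(-5) = -5*(-5) + 3 = 28.
|f(x) - f(-5)| = |-5x + 3 - (28)| = |-5(x - (-5))| = 5|x - (-5)|.
We need 5|x - (-5)| < 1/800, i.e. |x - (-5)| < 1/800 / 5 = 1/4000.
So any delta <= 1/4000 works. Conversely, if delta > 1/4000, then x = -5 + 1/4000 satisfies |x - (-5)| = 1/4000 < delta but |f(x) - f(-5)| = 5 * 1/4000 = 1/800, which is not < 1/800; so no larger delta works.
Hence the largest such delta is 1/4000.

1/4000


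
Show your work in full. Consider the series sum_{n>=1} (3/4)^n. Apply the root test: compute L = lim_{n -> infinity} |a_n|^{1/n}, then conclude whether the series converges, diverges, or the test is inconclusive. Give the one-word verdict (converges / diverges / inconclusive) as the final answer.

Let a_n denote the general term. Form |a_n|^(1/n) and simplify:
|a_n|^(1/n) = 3/4
Take the limit as n -> infinity: L = 3/4.
Since L = 3/4 < 1, the root test implies convergence.

converges


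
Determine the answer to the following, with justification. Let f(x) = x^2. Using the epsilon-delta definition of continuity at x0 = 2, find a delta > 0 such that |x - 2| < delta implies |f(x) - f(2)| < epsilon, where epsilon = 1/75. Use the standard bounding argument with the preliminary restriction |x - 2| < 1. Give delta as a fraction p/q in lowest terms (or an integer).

Factor: |x^2 - (2)^2| = |x - 2| * |x + 2|.
Impose |x - 2| < 1 first. Then |x + 2| = |(x - 2) + 2*(2)| <= |x - 2| + 2*|2| < 1 + 4 = 5.
So |x^2 - (2)^2| < delta * 5.
We need delta * 5 <= 1/75, i.e. delta <= 1/75/5 = 1/375.
Since 1/375 < 1, this is tighter than 1; take delta = 1/375.
So delta = 1/375 works.

1/375


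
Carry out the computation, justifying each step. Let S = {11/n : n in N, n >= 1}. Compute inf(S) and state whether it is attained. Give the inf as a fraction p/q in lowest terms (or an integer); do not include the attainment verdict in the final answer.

Analysis:
- Values: 11, 11/2, 11/3, 11/4, ... strictly decreasing.
- The maximum is 11 (n=1); sup = 11 (attained).
- The set is bounded below by 0; 11/n -> 0 so 0 is the greatest lower bound.
- 0 is not in the set, so inf = 0 is not attained.
Conclusion: inf(S) = 0, not attained in S.

0


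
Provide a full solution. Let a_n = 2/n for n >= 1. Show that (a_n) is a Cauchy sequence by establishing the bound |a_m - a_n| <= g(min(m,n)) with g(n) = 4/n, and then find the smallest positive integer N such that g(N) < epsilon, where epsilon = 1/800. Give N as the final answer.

For any m, n >= 1, by the triangle inequality:
|a_m - a_n| = |2/m - 2/n| <= 2*1/m + 2*1/n <= 4/min(m,n).
So g(n) = 4/n bounds the Cauchy difference. Since g(n) -> 0, (a_n) is Cauchy.
Now solve g(N) < 1/800: 4/N < 1/800 <=> N > 4 / (1/800) = 3200.
The smallest integer strictly greater than 3200 is N = 3201.
Check: g(3201) = 4/3201 = 4/3201 < 1/800; g(3200) = 1/800 >= 1/800. So N = 3201.

3201


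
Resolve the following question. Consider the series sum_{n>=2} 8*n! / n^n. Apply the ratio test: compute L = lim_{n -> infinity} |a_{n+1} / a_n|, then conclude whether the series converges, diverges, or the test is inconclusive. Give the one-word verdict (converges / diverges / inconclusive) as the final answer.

Let a_n denote the general term. Form the ratio a_{n+1}/a_n and simplify:
a_{n+1}/a_n = (n/(n + 1))^n
Take the limit as n -> infinity: L = exp(-1).
Since L = exp(-1) < 1, the ratio test implies the series converges.

converges


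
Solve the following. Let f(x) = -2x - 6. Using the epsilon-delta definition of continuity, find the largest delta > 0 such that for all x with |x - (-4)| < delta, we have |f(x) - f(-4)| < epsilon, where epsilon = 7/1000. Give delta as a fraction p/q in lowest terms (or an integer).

We compute f(-4) = -2*(-4) - 6 = 2.
|f(x) - f(-4)| = |-2x - 6 - (2)| = |-2(x - (-4))| = 2|x - (-4)|.
We need 2|x - (-4)| < 7/1000, i.e. |x - (-4)| < 7/1000 / 2 = 7/2000.
So any delta <= 7/2000 works. Conversely, if delta > 7/2000, then x = -4 + 7/2000 satisfies |x - (-4)| = 7/2000 < delta but |f(x) - f(-4)| = 2 * 7/2000 = 7/1000, which is not < 7/1000; so no larger delta works.
Hence the largest such delta is 7/2000.

7/2000


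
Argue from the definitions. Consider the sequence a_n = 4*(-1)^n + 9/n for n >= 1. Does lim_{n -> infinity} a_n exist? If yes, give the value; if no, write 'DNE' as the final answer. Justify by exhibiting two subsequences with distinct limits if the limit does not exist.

Examine the behaviour of a_n along subsequences.
a_{2k} = 4 + 9/(2k) -> 4. a_{2k+1} = -4 + 9/(2k+1) -> -4.
Since these two subsequential limits are 4 and -4, distinct, the full sequence cannot converge (a convergent sequence has all subsequences tending to the same limit). So lim a_n does not exist.

DNE


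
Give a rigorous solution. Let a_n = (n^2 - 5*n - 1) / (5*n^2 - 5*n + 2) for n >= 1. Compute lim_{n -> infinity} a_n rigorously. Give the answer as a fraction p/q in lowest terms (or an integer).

Divide numerator and denominator by n^2, the highest power:
numerator / n^2 = 1 - 5/n - 1/n^2
denominator / n^2 = 5 - 5/n + 2/n^2
As n -> infinity, all terms of the form c/n^k (k >= 1) tend to 0.
So numerator / n^2 -> 1 and denominator / n^2 -> 5.
Therefore lim a_n = 1/5.

1/5
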